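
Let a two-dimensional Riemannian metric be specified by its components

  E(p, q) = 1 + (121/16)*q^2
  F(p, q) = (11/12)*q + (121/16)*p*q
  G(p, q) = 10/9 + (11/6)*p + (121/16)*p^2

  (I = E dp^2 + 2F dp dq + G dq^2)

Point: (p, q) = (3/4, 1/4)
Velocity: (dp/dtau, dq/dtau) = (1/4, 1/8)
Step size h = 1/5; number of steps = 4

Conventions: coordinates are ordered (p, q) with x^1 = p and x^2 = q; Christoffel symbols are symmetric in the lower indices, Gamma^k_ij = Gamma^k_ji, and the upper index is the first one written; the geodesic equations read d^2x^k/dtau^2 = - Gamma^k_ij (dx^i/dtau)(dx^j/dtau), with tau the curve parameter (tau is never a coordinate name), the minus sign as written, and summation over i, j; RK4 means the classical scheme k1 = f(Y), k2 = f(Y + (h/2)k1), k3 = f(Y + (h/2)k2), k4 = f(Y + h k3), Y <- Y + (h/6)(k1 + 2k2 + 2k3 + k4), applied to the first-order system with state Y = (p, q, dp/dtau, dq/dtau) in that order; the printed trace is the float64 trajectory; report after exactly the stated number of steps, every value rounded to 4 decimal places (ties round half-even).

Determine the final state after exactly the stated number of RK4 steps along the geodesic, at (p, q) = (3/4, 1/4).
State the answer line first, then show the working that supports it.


Answer: p = 0.9455, q = 0.3348, dp/dtau = 0.2394, dq/dtau = 0.0901

f(Y) = (dp/dtau, dq/dtau, -Gamma^p_ij Y'^i Y'^j, -Gamma^q_ij Y'^i Y'^j) with the Gammas evaluated at the stage position; h = 0.200000; intermediate values shown to 6 dp
step 0: p = 0.7500, q = 0.2500, dp/dtau = 0.2500, dq/dtau = 0.1250
step 1:
  k1: at (p, q) = (0.750000, 0.250000), (dp/dtau, dq/dtau) = (0.250000, 0.125000); Gamma_ppp = 0.000000, Gamma_ppq = 0.262125, Gamma_pqq = 0.000000, Gamma_qpp = 0.000000, Gamma_qpq = 0.913467, Gamma_qqq = 0.000000; k1 = (0.250000, 0.125000, -0.016383, -0.057092)
  k2: at (p, q) = (0.775000, 0.262500), (dp/dtau, dq/dtau) = (0.248362, 0.119291); Gamma_ppp = 0.000000, Gamma_ppq = 0.261367, Gamma_pqq = 0.000000, Gamma_qpp = 0.000000, Gamma_qpq = 0.892345, Gamma_qqq = 0.000000; k2 = (0.248362, 0.119291, -0.015487, -0.052875)
  k3: at (p, q) = (0.774836, 0.261929), (dp/dtau, dq/dtau) = (0.248451, 0.119712); Gamma_ppp = 0.000000, Gamma_ppq = 0.260953, Gamma_pqq = 0.000000, Gamma_qpp = 0.000000, Gamma_qpq = 0.892709, Gamma_qqq = 0.000000; k3 = (0.248451, 0.119712, -0.015523, -0.053103)
  k4: at (p, q) = (0.799690, 0.273942), (dp/dtau, dq/dtau) = (0.246895, 0.114379); Gamma_ppp = 0.000000, Gamma_ppq = 0.259578, Gamma_pqq = 0.000000, Gamma_qpp = 0.000000, Gamma_qpq = 0.872614, Gamma_qqq = 0.000000; k4 = (0.246895, 0.114379, -0.014661, -0.049285)
  Y <- Y + (h/6)(k1 + 2k2 + 2k3 + k4): p = 0.7997, q = 0.2739, dp/dtau = 0.2469, dq/dtau = 0.1144
step 2:
  k1: at (p, q) = (0.799684, 0.273913), (dp/dtau, dq/dtau) = (0.246898, 0.114389); Gamma_ppp = 0.000000, Gamma_ppq = 0.259557, Gamma_pqq = 0.000000, Gamma_qpp = 0.000000, Gamma_qpq = 0.872631, Gamma_qqq = 0.000000; k1 = (0.246898, 0.114389, -0.014661, -0.049290)
  k2: at (p, q) = (0.824374, 0.285352), (dp/dtau, dq/dtau) = (0.245432, 0.109460); Gamma_ppp = 0.000000, Gamma_ppq = 0.257587, Gamma_pqq = 0.000000, Gamma_qpp = 0.000000, Gamma_qpq = 0.853579, Gamma_qqq = 0.000000; k2 = (0.245432, 0.109460, -0.013840, -0.045863)
  k3: at (p, q) = (0.824227, 0.284859), (dp/dtau, dq/dtau) = (0.245514, 0.109803); Gamma_ppp = 0.000000, Gamma_ppq = 0.257271, Gamma_pqq = 0.000000, Gamma_qpp = 0.000000, Gamma_qpq = 0.853877, Gamma_qqq = 0.000000; k3 = (0.245514, 0.109803, -0.013871, -0.046038)
  k4: at (p, q) = (0.848787, 0.295873), (dp/dtau, dq/dtau) = (0.244124, 0.105181); Gamma_ppp = 0.000000, Gamma_ppq = 0.254916, Gamma_pqq = 0.000000, Gamma_qpp = 0.000000, Gamma_qpq = 0.835723, Gamma_qqq = 0.000000; k4 = (0.244124, 0.105181, -0.013091, -0.042918)
  Y <- Y + (h/6)(k1 + 2k2 + 2k3 + k4): p = 0.8488, q = 0.2958, dp/dtau = 0.2441, dq/dtau = 0.1052
step 3:
  k1: at (p, q) = (0.848781, 0.295849), (dp/dtau, dq/dtau) = (0.244125, 0.105189); Gamma_ppp = 0.000000, Gamma_ppq = 0.254901, Gamma_pqq = 0.000000, Gamma_qpp = 0.000000, Gamma_qpq = 0.835736, Gamma_qqq = 0.000000; k1 = (0.244125, 0.105189, -0.013091, -0.042922)
  k2: at (p, q) = (0.873194, 0.306368), (dp/dtau, dq/dtau) = (0.242816, 0.100896); Gamma_ppp = 0.000000, Gamma_ppq = 0.252168, Gamma_pqq = 0.000000, Gamma_qpp = 0.000000, Gamma_qpq = 0.818484, Gamma_qqq = 0.000000; k2 = (0.242816, 0.100896, -0.012356, -0.040105)
  k3: at (p, q) = (0.873063, 0.305939), (dp/dtau, dq/dtau) = (0.242890, 0.101178); Gamma_ppp = 0.000000, Gamma_ppq = 0.251923, Gamma_pqq = 0.000000, Gamma_qpp = 0.000000, Gamma_qpq = 0.818729, Gamma_qqq = 0.000000; k3 = (0.242890, 0.101178, -0.012382, -0.040241)
  k4: at (p, q) = (0.897359, 0.316085), (dp/dtau, dq/dtau) = (0.241649, 0.097140); Gamma_ppp = 0.000000, Gamma_ppq = 0.248959, Gamma_pqq = 0.000000, Gamma_qpp = 0.000000, Gamma_qpq = 0.802259, Gamma_qqq = 0.000000; k4 = (0.241649, 0.097140, -0.011688, -0.037664)
  Y <- Y + (h/6)(k1 + 2k2 + 2k3 + k4): p = 0.8974, q = 0.3161, dp/dtau = 0.2417, dq/dtau = 0.0971
step 4:
  k1: at (p, q) = (0.897354, 0.316065), (dp/dtau, dq/dtau) = (0.241650, 0.097146); Gamma_ppp = 0.000000, Gamma_ppq = 0.248948, Gamma_pqq = 0.000000, Gamma_qpp = 0.000000, Gamma_qpq = 0.802270, Gamma_qqq = 0.000000; k1 = (0.241650, 0.097146, -0.011688, -0.037667)
  k2: at (p, q) = (0.921519, 0.325780), (dp/dtau, dq/dtau) = (0.240481, 0.093379); Gamma_ppp = 0.000000, Gamma_ppq = 0.245751, Gamma_pqq = 0.000000, Gamma_qpp = 0.000000, Gamma_qpq = 0.786580, Gamma_qqq = 0.000000; k2 = (0.240481, 0.093379, -0.011037, -0.035327)
  k3: at (p, q) = (0.921402, 0.325403), (dp/dtau, dq/dtau) = (0.240546, 0.093613); Gamma_ppp = 0.000000, Gamma_ppq = 0.245557, Gamma_pqq = 0.000000, Gamma_qpp = 0.000000, Gamma_qpq = 0.786782, Gamma_qqq = 0.000000; k3 = (0.240546, 0.093613, -0.011059, -0.035434)
  k4: at (p, q) = (0.945463, 0.334788), (dp/dtau, dq/dtau) = (0.239438, 0.090059); Gamma_ppp = 0.000000, Gamma_ppq = 0.242229, Gamma_pqq = 0.000000, Gamma_qpp = 0.000000, Gamma_qpq = 0.771773, Gamma_qqq = 0.000000; k4 = (0.239438, 0.090059, -0.010447, -0.033284)
  Y <- Y + (h/6)(k1 + 2k2 + 2k3 + k4): p = 0.9455, q = 0.3348, dp/dtau = 0.2394, dq/dtau = 0.0901


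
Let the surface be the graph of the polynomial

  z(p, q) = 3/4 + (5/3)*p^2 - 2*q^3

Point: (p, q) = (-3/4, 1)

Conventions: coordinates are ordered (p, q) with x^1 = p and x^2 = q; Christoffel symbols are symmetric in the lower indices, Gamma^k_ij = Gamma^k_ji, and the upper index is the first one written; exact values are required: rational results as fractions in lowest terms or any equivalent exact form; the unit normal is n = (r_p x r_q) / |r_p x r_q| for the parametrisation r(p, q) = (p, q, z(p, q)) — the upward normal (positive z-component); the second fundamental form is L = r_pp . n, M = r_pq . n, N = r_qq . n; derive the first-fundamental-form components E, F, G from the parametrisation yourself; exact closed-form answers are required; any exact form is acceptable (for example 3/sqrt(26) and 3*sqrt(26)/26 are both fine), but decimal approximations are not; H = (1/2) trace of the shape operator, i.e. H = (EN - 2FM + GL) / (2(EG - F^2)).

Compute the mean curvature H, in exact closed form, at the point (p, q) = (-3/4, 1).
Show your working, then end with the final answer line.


z_p = -5/2, z_q = -6, z_pp = 10/3, z_pq = 0, z_qq = -12
E = 29/4, F = 15, G = 37; answer radicand W^2 = 173/4
unnormalised second-form numerators: l = 10/3, m = 0, n = -12; L = l/sqrt(173/4), and similarly M = m/sqrt(W^2), N = n/sqrt(W^2)
H = (E*n - 2*F*m + G*l) / (2*(EG - F^2)*sqrt(W^2)); E*n - 2*F*m + G*l = 109/3, EG - F^2 = 173/4, so H = (218/519)/sqrt(173/4)

Answer: H = 436*sqrt(173)/89787


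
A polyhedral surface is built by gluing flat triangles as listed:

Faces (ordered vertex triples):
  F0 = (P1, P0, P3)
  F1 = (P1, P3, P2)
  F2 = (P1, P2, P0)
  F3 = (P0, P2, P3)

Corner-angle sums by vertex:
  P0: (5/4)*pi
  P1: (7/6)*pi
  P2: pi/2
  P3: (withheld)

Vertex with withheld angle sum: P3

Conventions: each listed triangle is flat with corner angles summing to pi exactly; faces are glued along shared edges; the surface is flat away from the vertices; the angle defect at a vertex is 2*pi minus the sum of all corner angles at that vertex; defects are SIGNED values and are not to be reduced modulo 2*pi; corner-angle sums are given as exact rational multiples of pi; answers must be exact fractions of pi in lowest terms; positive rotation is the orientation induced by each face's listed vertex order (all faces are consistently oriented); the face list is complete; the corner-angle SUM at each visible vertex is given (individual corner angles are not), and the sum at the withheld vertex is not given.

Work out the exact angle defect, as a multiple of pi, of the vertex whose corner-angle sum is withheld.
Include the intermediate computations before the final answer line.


V = 4, E = 6, F = 4; chi = V - E + F = 2
Gauss-Bonnet: total defect = 2*pi*chi = 4*pi; visible defects sum to (37/12)*pi

Answer: defect(P3) = (11/12)*pi


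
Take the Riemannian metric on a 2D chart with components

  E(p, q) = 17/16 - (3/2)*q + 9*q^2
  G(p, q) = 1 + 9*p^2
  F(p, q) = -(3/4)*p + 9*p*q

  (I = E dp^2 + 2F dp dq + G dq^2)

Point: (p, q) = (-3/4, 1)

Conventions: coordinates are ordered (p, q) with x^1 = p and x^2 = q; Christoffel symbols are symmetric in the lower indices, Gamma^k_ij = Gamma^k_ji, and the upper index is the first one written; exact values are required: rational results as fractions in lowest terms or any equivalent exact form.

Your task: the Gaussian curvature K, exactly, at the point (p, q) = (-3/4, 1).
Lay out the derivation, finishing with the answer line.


E = 137/16, F = -99/16, G = 97/16, EG - F^2 = 109/8 at the point
E_p = 0, E_q = 33/2, F_p = 33/4, F_q = -27/4, G_p = -27/2, G_q = 0
E_qq = 18, F_pq = 9, G_pp = 18
Apply the Brioschi formula K = (det M1 - det M2)/(EG - F^2)^2 over the derivative matrices of E, F, G.
M1 = [[-E_qq/2 + F_pq - G_pp/2, E_p/2, F_p - E_q/2], [F_q - G_p/2, E, F], [G_q/2, F, G]] = [[-9, 0, 0], [0, 137/16, -99/16], [0, -99/16, 97/16]]; det M1 = -981/8
M2 = [[0, E_q/2, G_p/2], [E_q/2, E, F], [G_p/2, F, G]] = [[0, 33/4, -27/4], [33/4, 137/16, -99/16], [-27/4, -99/16, 97/16]]; det M2 = -909/8
det M1 - det M2 = -9; K = -9 / (109/8)^2 = -576/11881

Answer: K = -576/11881


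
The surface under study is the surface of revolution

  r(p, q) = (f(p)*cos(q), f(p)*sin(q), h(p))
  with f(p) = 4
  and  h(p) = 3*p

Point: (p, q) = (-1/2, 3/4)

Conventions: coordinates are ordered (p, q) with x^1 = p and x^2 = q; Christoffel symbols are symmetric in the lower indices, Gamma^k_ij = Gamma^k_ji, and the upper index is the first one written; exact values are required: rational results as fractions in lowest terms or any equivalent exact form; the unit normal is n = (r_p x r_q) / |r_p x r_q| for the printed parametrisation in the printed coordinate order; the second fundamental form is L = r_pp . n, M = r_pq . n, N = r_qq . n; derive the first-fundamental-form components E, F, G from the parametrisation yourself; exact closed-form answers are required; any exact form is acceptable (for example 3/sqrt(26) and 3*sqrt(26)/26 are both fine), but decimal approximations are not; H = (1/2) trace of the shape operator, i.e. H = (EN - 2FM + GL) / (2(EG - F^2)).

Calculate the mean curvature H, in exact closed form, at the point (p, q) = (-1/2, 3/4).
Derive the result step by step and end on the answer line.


f = 4, f' = 0, f'' = 0, h' = 3, h'' = 0
E = 9, F = 0, G = 16; answer radicand W^2 = 9
unnormalised second-form numerators: l = 0, m = 0, n = 12; L = l/sqrt(9), and similarly M = m/sqrt(W^2), N = n/sqrt(W^2)
H = (E*n - 2*F*m + G*l) / (2*(EG - F^2)*sqrt(W^2)); E*n - 2*F*m + G*l = 108, EG - F^2 = 144, so H = (3/8)/sqrt(9)

Answer: H = 1/8


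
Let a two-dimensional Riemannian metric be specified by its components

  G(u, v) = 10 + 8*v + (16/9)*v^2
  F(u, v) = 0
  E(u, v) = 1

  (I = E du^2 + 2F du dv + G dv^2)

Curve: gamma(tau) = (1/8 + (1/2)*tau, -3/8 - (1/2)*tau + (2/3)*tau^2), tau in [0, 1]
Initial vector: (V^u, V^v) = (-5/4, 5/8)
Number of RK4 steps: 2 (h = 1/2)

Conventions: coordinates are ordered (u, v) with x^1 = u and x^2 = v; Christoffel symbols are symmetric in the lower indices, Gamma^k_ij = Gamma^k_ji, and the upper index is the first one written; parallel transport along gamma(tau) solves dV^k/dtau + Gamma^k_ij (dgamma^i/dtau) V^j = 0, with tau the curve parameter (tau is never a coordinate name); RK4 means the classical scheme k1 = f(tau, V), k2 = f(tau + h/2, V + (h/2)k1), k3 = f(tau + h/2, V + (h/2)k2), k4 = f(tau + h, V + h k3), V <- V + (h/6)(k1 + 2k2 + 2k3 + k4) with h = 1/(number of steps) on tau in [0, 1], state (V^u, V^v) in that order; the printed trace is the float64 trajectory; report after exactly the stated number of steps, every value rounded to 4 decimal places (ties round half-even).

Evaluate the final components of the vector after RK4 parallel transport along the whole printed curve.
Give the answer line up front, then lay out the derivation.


Answer: V^u = -1.2500, V^v = 0.5803

gamma'(tau) = (1/2, -1/2 + (4/3)*tau); f(tau, V)^k = -Gamma^k_ij(gamma(tau)) gamma'^i(tau) V^j; h = 1/2; intermediate values shown to 6 dp
curve data and Christoffel symbols at the stage parameters:
  tau = 0.000000: gamma = (0.125000, -0.375000), gamma' = (0.500000, -0.500000); Gamma_uuu = 0.000000, Gamma_uuv = 0.000000, Gamma_uvv = 0.000000, Gamma_vuu = 0.000000, Gamma_vuv = 0.000000, Gamma_vvv = 0.459770
  tau = 0.250000: gamma = (0.250000, -0.458333), gamma' = (0.500000, -0.166667); Gamma_uuu = 0.000000, Gamma_uuv = 0.000000, Gamma_uvv = 0.000000, Gamma_vuu = 0.000000, Gamma_vuv = 0.000000, Gamma_vvv = 0.474919
  tau = 0.500000: gamma = (0.375000, -0.458333), gamma' = (0.500000, 0.166667); Gamma_uuu = 0.000000, Gamma_uuv = 0.000000, Gamma_uvv = 0.000000, Gamma_vuu = 0.000000, Gamma_vuv = 0.000000, Gamma_vvv = 0.474919
  tau = 0.750000: gamma = (0.500000, -0.375000), gamma' = (0.500000, 0.500000); Gamma_uuu = 0.000000, Gamma_uuv = 0.000000, Gamma_uvv = 0.000000, Gamma_vuu = 0.000000, Gamma_vuv = 0.000000, Gamma_vvv = 0.459770
  tau = 1.000000: gamma = (0.625000, -0.208333), gamma' = (0.500000, 0.833333); Gamma_uuu = 0.000000, Gamma_uuv = 0.000000, Gamma_uvv = 0.000000, Gamma_vuu = 0.000000, Gamma_vuv = 0.000000, Gamma_vvv = 0.431560
step 0: V^u = -1.2500, V^v = 0.6250
step 1: k1 = (0.000000, 0.143678), k2 = (0.000000, 0.052314), k3 = (0.000000, 0.050506), k4 = (0.000000, -0.051470); V <- V + (h/6)(k1 + 2k2 + 2k3 + k4): V^u = -1.2500, V^v = 0.6498
step 2: k1 = (0.000000, -0.051435), k2 = (0.000000, -0.146428), k3 = (0.000000, -0.140969), k4 = (0.000000, -0.208348); V <- V + (h/6)(k1 + 2k2 + 2k3 + k4): V^u = -1.2500, V^v = 0.5803


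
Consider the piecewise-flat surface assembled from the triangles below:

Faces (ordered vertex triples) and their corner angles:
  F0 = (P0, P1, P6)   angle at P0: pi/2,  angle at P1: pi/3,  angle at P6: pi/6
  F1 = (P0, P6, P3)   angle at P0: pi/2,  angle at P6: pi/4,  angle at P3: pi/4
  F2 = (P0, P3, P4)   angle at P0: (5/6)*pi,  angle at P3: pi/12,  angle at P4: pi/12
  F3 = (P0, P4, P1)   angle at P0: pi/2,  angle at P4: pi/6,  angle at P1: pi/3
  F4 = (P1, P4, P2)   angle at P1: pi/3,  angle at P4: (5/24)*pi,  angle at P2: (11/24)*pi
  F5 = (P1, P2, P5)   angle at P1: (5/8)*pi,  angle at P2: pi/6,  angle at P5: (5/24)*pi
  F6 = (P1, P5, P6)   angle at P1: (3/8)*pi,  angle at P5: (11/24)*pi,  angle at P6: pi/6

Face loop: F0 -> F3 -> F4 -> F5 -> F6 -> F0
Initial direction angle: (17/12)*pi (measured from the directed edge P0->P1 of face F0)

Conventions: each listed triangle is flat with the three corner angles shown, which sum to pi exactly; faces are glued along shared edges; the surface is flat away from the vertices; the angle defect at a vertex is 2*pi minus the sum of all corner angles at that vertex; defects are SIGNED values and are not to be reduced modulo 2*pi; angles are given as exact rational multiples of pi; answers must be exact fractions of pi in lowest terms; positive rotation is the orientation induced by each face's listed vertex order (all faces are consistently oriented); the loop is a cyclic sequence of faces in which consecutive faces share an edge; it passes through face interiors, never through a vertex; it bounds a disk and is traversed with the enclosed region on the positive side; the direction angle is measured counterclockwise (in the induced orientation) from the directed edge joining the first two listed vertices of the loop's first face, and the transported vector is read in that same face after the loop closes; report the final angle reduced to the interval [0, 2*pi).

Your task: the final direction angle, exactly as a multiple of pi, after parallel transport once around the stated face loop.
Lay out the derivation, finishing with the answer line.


enclosed vertex P1: corner angles sum to 2*pi, defect = 2*pi - 2*pi = 0
transport around the loop rotates by the sum of enclosed defects; add to the initial angle mod 2*pi
final angle = (17/12)*pi + 0 = (17/12)*pi (mod 2*pi)

Answer: final direction angle = (17/12)*pi


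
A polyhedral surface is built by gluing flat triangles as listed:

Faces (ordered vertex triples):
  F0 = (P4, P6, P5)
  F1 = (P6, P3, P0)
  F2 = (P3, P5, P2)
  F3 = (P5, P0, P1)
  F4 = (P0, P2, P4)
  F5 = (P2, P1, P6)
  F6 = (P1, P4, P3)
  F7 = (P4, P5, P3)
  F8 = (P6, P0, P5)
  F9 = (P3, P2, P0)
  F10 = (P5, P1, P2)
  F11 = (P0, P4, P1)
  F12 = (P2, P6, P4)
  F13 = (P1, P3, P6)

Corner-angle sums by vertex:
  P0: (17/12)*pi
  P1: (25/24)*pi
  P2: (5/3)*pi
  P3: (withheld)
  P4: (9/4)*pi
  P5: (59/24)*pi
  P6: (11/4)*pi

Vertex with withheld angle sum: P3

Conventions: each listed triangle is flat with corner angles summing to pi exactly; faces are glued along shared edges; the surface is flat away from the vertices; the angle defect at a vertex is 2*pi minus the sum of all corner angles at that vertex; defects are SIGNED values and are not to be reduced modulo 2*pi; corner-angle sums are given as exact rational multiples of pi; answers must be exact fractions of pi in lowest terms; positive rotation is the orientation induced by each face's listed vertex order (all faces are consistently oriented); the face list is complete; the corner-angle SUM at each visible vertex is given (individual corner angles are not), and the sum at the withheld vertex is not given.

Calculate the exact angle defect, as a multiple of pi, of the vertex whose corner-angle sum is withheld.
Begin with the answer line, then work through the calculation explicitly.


Answer: defect(P3) = (-5/12)*pi

V = 7, E = 21, F = 14; chi = V - E + F = 0
Gauss-Bonnet: total defect = 2*pi*chi = 0; visible defects sum to (5/12)*pi


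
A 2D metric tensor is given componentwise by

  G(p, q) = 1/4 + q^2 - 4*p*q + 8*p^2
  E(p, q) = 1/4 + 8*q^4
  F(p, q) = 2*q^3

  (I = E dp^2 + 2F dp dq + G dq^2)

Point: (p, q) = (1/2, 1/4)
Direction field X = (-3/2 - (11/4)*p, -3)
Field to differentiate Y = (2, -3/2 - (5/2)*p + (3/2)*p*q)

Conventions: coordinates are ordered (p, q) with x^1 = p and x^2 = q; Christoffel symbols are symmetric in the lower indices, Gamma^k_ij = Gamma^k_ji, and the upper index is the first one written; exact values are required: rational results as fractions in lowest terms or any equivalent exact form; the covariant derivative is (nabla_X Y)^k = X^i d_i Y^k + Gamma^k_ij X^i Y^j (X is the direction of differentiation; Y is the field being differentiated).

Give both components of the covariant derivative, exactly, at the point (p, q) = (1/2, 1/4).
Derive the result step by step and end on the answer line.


E = 9/32, F = 1/32, G = 29/16 at the point
E_p = 0, E_q = 1/2, F_p = 0, F_q = 3/8, G_p = 7, G_q = -3/2
EG - F^2 = 521/1024;  g^inv = (1024/521) * [[29/16, -1/32], [-1/32, 9/32]]
first-kind symbols [ij,l] = (1/2)(d_i g_jl + d_j g_il - d_l g_ij): [pp,p] = E_p/2 = 0, [pp,q] = F_p - E_q/2 = -1/4, [pq,p] = E_q/2 = 1/4, [pq,q] = G_p/2 = 7/2, [qq,p] = F_q - G_p/2 = -25/8, [qq,q] = G_q/2 = -3/4
Gamma^p_ij = (G*[ij,p] - F*[ij,q])/(EG - F^2), Gamma^q_ij = (E*[ij,q] - F*[ij,p])/(EG - F^2)
Gamma_ppp = 8/521, Gamma_ppq = 352/521, Gamma_pqq = -5776/521, Gamma_qpp = -72/521, Gamma_qpq = 1000/521, Gamma_qqq = -116/521
X = (-23/8, -3), Y = (2, -41/16) at the point

Answer: (nabla_X Y)^p = -175871/2084, (nabla_X Y)^q = 185611/33344


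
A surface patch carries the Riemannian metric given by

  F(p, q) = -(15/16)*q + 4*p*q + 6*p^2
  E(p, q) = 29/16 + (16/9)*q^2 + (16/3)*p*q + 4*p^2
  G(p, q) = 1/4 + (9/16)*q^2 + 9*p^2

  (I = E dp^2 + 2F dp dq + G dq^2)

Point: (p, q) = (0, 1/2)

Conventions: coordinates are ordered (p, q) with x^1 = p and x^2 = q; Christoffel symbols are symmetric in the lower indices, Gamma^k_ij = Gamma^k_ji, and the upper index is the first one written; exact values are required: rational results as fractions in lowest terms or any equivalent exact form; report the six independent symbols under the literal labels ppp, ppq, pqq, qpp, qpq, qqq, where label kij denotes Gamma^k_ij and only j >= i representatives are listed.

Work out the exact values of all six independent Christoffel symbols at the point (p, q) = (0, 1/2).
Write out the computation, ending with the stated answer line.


E = 325/144, F = -15/32, G = 25/64 at the point
E_p = 8/3, E_q = 16/9, F_p = 2, F_q = -15/16, G_p = 0, G_q = 9/16
EG - F^2 = 1525/2304;  g^inv = (2304/1525) * [[25/64, 15/32], [15/32, 325/144]]
first-kind symbols [ij,l] = (1/2)(d_i g_jl + d_j g_il - d_l g_ij): [pp,p] = E_p/2 = 4/3, [pp,q] = F_p - E_q/2 = 10/9, [pq,p] = E_q/2 = 8/9, [pq,q] = G_p/2 = 0, [qq,p] = F_q - G_p/2 = -15/16, [qq,q] = G_q/2 = 9/32
Gamma^p_ij = (G*[ij,p] - F*[ij,q])/(EG - F^2), Gamma^q_ij = (E*[ij,q] - F*[ij,p])/(EG - F^2)

Answer: Gamma_ppp = 96/61, Gamma_ppq = 32/61, Gamma_pqq = -108/305, Gamma_qpp = 12992/2745, Gamma_qpq = 192/305, Gamma_qqq = 18/61


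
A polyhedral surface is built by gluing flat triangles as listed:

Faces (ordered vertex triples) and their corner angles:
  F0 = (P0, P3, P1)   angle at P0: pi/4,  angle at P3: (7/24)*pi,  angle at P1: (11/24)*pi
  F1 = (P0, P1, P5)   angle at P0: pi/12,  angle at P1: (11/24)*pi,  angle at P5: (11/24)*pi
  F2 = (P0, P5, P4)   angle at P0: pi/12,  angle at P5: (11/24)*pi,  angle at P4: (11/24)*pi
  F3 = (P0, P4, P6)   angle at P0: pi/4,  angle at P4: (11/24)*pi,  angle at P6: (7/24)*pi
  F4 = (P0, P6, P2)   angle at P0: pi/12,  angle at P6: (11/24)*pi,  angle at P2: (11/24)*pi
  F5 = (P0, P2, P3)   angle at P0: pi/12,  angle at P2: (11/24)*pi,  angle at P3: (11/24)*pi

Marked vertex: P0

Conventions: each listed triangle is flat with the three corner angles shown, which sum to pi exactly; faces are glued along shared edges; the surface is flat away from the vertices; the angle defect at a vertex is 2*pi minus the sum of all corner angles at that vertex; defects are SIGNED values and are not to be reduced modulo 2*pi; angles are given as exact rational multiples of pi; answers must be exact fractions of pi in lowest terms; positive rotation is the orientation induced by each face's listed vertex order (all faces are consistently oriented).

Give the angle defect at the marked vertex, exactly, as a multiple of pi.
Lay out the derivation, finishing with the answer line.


Sum of corner angles at P0: (5/6)*pi
defect = 2*pi - (5/6)*pi

Answer: defect(P0) = (7/6)*pi


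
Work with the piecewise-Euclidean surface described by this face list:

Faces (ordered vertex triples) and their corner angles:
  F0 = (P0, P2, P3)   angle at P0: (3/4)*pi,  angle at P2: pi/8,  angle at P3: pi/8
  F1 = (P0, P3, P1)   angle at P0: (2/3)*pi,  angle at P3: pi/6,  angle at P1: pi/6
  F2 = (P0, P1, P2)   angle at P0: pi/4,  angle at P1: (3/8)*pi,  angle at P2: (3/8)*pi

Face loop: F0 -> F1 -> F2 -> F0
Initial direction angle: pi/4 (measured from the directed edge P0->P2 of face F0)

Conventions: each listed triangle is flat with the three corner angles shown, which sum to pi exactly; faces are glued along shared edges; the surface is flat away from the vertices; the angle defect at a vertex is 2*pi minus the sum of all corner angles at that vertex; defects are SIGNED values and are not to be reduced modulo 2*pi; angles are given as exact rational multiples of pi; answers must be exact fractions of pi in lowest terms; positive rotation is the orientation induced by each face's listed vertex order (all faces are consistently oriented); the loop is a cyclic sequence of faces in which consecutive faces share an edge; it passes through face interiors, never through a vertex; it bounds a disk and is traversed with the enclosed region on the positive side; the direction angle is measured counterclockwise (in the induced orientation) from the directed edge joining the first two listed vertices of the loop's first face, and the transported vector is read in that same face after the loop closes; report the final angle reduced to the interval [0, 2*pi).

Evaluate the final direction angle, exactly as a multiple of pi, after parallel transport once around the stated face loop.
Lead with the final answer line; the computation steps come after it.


Answer: final direction angle = (7/12)*pi

enclosed vertex P0: corner angles sum to (5/3)*pi, defect = 2*pi - (5/3)*pi = pi/3
the rotation equals the total enclosed defect, so the final angle is initial + defects (mod 2*pi)
final angle = pi/4 + pi/3 = (7/12)*pi (mod 2*pi)


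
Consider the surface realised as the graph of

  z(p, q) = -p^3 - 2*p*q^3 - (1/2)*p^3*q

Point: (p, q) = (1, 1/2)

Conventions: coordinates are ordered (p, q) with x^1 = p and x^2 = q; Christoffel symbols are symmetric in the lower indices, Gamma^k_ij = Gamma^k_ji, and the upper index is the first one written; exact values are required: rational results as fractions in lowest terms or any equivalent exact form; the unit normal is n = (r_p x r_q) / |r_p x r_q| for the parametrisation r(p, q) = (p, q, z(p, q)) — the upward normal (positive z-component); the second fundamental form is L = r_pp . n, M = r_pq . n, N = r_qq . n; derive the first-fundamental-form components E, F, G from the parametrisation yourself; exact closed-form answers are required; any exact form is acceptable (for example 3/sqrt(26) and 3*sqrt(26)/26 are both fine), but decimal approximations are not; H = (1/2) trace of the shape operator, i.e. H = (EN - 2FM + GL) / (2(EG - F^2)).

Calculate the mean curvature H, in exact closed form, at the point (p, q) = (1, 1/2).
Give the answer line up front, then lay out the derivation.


Answer: H = -61*sqrt(21)/588

z_p = -4, z_q = -2, z_pp = -15/2, z_pq = -3, z_qq = -6
E = 17, F = 8, G = 5; answer radicand W^2 = 21
unnormalised second-form numerators: l = -15/2, m = -3, n = -6; L = l/sqrt(21), and similarly M = m/sqrt(W^2), N = n/sqrt(W^2)
H = (E*n - 2*F*m + G*l) / (2*(EG - F^2)*sqrt(W^2)); E*n - 2*F*m + G*l = -183/2, EG - F^2 = 21, so H = (-61/28)/sqrt(21)


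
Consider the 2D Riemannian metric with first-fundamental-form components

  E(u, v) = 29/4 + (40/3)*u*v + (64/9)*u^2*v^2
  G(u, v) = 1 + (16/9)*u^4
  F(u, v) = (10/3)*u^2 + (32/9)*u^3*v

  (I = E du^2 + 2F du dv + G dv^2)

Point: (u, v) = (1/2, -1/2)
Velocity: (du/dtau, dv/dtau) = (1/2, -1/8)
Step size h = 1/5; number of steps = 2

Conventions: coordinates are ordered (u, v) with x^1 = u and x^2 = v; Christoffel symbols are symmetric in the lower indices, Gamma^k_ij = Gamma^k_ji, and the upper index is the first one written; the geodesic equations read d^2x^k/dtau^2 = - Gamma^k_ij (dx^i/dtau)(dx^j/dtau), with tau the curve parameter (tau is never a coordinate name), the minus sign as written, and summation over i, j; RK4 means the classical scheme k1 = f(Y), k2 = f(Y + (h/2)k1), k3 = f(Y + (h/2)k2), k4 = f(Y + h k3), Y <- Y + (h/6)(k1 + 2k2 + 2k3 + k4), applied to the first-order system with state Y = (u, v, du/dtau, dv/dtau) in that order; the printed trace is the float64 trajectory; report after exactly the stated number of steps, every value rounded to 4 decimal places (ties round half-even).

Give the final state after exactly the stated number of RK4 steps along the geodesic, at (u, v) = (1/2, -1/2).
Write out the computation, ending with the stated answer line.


f(Y) = (du/dtau, dv/dtau, -Gamma^u_ij Y'^i Y'^j, -Gamma^v_ij Y'^i Y'^j) with the Gammas evaluated at the stage position; h = 0.200000; intermediate values shown to 6 dp
step 0: u = 0.5000, v = -0.5000, du/dtau = 0.5000, dv/dtau = -0.1250
step 1:
  k1: at (u, v) = (0.500000, -0.500000), (du/dtau, dv/dtau) = (0.500000, -0.125000); Gamma_uuu = -0.546584, Gamma_uuv = 0.546584, Gamma_uvv = 0.000000, Gamma_vuu = -0.099379, Gamma_vuv = 0.099379, Gamma_vvv = 0.000000; k1 = (0.500000, -0.125000, 0.204969, 0.037267)
  k2: at (u, v) = (0.550000, -0.512500), (du/dtau, dv/dtau) = (0.520497, -0.121273); Gamma_uuu = -0.566293, Gamma_uuv = 0.607730, Gamma_uvv = 0.000000, Gamma_vuu = -0.130642, Gamma_vuv = 0.140201, Gamma_vvv = 0.000000; k2 = (0.520497, -0.121273, 0.230141, 0.053093)
  k3: at (u, v) = (0.552050, -0.512127), (du/dtau, dv/dtau) = (0.523014, -0.119691); Gamma_uuu = -0.565881, Gamma_uuv = 0.609994, Gamma_uvv = 0.000000, Gamma_vuu = -0.131691, Gamma_vuv = 0.141957, Gamma_vvv = 0.000000; k3 = (0.523014, -0.119691, 0.231164, 0.053796)
  k4: at (u, v) = (0.604603, -0.523938), (du/dtau, dv/dtau) = (0.546233, -0.114241); Gamma_uuu = -0.581448, Gamma_uuv = 0.670967, Gamma_uvv = 0.000000, Gamma_vuu = -0.171207, Gamma_vuv = 0.197566, Gamma_vvv = 0.000000; k4 = (0.546233, -0.114241, 0.257226, 0.075740)
  Y <- Y + (h/6)(k1 + 2k2 + 2k3 + k4): u = 0.6044, v = -0.5240, du/dtau = 0.5462, dv/dtau = -0.1141
step 2:
  k1: at (u, v) = (0.604442, -0.524039), (du/dtau, dv/dtau) = (0.546160, -0.114107); Gamma_uuu = -0.581588, Gamma_uuv = 0.670821, Gamma_uvv = 0.000000, Gamma_vuu = -0.171151, Gamma_vuv = 0.197410, Gamma_vvv = 0.000000; k1 = (0.546160, -0.114107, 0.257095, 0.075658)
  k2: at (u, v) = (0.659058, -0.535450), (du/dtau, dv/dtau) = (0.571870, -0.106541); Gamma_uuu = -0.591112, Gamma_uuv = 0.727570, Gamma_uvv = 0.000000, Gamma_vuu = -0.219595, Gamma_vuv = 0.270288, Gamma_vvv = 0.000000; k2 = (0.571870, -0.106541, 0.281973, 0.104751)
  k3: at (u, v) = (0.661629, -0.534693), (du/dtau, dv/dtau) = (0.574357, -0.103632); Gamma_uuu = -0.589708, Gamma_uuv = 0.729704, Gamma_uvv = 0.000000, Gamma_vuu = -0.221117, Gamma_vuv = 0.273610, Gamma_vvv = 0.000000; k3 = (0.574357, -0.103632, 0.281403, 0.105515)
  k4: at (u, v) = (0.719313, -0.544765), (du/dtau, dv/dtau) = (0.602441, -0.093004); Gamma_uuu = -0.588283, Gamma_uuv = 0.776774, Gamma_uvv = 0.000000, Gamma_vuu = -0.278923, Gamma_vuv = 0.368292, Gamma_vvv = 0.000000; k4 = (0.602441, -0.093004, 0.300553, 0.142501)
  Y <- Y + (h/6)(k1 + 2k2 + 2k3 + k4): u = 0.7191, v = -0.5450, du/dtau = 0.6023, dv/dtau = -0.0928

Answer: u = 0.7191, v = -0.5450, du/dtau = 0.6023, dv/dtau = -0.0928


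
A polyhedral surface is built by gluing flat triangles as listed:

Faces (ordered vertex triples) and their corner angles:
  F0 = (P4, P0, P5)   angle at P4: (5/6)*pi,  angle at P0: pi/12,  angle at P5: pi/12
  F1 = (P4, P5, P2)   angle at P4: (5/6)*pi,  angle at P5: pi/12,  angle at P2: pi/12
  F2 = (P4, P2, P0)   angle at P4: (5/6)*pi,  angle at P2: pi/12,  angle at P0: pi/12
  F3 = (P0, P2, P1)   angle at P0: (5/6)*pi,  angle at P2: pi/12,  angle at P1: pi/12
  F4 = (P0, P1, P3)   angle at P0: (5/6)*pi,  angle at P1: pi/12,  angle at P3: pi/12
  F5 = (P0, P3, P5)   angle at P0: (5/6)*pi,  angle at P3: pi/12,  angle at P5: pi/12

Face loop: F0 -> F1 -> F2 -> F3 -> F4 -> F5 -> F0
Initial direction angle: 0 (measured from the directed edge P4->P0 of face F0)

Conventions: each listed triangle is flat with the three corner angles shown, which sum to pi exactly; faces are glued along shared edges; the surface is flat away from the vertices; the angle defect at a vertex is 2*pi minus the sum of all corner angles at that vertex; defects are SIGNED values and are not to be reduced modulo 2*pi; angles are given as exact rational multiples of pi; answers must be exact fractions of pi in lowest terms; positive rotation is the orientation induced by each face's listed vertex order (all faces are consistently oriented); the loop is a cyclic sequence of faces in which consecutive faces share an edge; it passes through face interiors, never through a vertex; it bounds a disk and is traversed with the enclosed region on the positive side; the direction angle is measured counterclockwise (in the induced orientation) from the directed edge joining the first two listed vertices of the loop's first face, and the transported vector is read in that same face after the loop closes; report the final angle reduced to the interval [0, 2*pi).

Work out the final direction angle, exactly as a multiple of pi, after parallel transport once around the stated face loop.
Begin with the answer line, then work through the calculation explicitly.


Answer: final direction angle = (5/6)*pi

enclosed vertex P0: corner angles sum to (8/3)*pi, defect = 2*pi - (8/3)*pi = (-2/3)*pi
enclosed vertex P4: corner angles sum to (5/2)*pi, defect = 2*pi - (5/2)*pi = -pi/2
the rotation equals the total enclosed defect, so the final angle is initial + defects (mod 2*pi)
final angle = 0 - (7/6)*pi = (5/6)*pi (mod 2*pi)


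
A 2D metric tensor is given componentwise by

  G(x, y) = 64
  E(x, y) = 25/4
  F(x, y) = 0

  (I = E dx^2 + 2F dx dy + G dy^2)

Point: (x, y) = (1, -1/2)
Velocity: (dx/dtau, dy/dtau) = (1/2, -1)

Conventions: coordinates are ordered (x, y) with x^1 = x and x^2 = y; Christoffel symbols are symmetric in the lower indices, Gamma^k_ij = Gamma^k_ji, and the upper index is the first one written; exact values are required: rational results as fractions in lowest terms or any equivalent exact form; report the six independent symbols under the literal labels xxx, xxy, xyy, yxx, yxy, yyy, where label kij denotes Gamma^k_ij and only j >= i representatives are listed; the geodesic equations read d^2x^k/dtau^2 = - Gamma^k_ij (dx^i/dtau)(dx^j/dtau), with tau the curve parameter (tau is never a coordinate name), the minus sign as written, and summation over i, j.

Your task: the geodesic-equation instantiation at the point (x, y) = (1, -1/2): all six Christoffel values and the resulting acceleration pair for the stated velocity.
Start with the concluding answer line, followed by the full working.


Answer: Gamma_xxx = 0, Gamma_xxy = 0, Gamma_xyy = 0, Gamma_yxx = 0, Gamma_yxy = 0, Gamma_yyy = 0; accelerations (d^2x/dtau^2, d^2y/dtau^2) = (0, 0)

E = 25/4, F = 0, G = 64 at the point
E_x = 0, E_y = 0, F_x = 0, F_y = 0, G_x = 0, G_y = 0
EG - F^2 = 400;  g^inv = (1/400) * [[64, 0], [0, 25/4]]
first-kind symbols [ij,l] = (1/2)(d_i g_jl + d_j g_il - d_l g_ij): [xx,x] = E_x/2 = 0, [xx,y] = F_x - E_y/2 = 0, [xy,x] = E_y/2 = 0, [xy,y] = G_x/2 = 0, [yy,x] = F_y - G_x/2 = 0, [yy,y] = G_y/2 = 0
Gamma^x_ij = (G*[ij,x] - F*[ij,y])/(EG - F^2), Gamma^y_ij = (E*[ij,y] - F*[ij,x])/(EG - F^2)
Gamma_xxx = 0, Gamma_xxy = 0, Gamma_xyy = 0, Gamma_yxx = 0, Gamma_yxy = 0, Gamma_yyy = 0
d^2x/dtau^2 = -(Gamma_xxx*(1/2)^2 + 2*Gamma_xxy*(1/2)*(-1) + Gamma_xyy*(-1)^2) = 0
d^2y/dtau^2 = -(Gamma_yxx*(1/2)^2 + 2*Gamma_yxy*(1/2)*(-1) + Gamma_yyy*(-1)^2) = 0


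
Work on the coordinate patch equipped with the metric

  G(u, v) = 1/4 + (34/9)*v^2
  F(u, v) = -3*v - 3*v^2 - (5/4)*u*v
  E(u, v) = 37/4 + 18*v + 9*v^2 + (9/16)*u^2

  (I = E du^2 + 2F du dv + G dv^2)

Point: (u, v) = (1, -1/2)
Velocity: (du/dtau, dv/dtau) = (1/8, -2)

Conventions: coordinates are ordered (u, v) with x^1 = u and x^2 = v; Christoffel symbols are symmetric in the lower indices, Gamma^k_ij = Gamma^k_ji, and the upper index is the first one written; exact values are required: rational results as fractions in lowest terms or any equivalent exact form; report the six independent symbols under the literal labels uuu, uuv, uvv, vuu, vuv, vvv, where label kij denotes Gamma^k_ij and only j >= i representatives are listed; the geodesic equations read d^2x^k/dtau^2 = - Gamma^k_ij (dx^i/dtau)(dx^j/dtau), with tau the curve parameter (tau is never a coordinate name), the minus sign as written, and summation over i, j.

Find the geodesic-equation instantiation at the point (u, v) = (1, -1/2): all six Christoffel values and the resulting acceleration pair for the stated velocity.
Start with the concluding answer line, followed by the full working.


Answer: Gamma_uuu = 1728/509, Gamma_uuv = 1548/509, Gamma_uvv = 318/509, Gamma_vuu = -7281/1018, Gamma_vuv = -1782/509, Gamma_vvv = -1171/509; accelerations (d^2u/dtau^2, d^2v/dtau^2) = (-525/509, 492785/65152)

E = 49/16, F = 11/8, G = 43/36 at the point
E_u = 9/8, E_v = 9, F_u = 5/8, F_v = -5/4, G_u = 0, G_v = -34/9
EG - F^2 = 509/288;  g^inv = (288/509) * [[43/36, -11/8], [-11/8, 49/16]]
first-kind symbols [ij,l] = (1/2)(d_i g_jl + d_j g_il - d_l g_ij): [uu,u] = E_u/2 = 9/16, [uu,v] = F_u - E_v/2 = -31/8, [uv,u] = E_v/2 = 9/2, [uv,v] = G_u/2 = 0, [vv,u] = F_v - G_u/2 = -5/4, [vv,v] = G_v/2 = -17/9
Gamma^u_ij = (G*[ij,u] - F*[ij,v])/(EG - F^2), Gamma^v_ij = (E*[ij,v] - F*[ij,u])/(EG - F^2)
Gamma_uuu = 1728/509, Gamma_uuv = 1548/509, Gamma_uvv = 318/509, Gamma_vuu = -7281/1018, Gamma_vuv = -1782/509, Gamma_vvv = -1171/509
d^2u/dtau^2 = -(Gamma_uuu*(1/8)^2 + 2*Gamma_uuv*(1/8)*(-2) + Gamma_uvv*(-2)^2) = -525/509
d^2v/dtau^2 = -(Gamma_vuu*(1/8)^2 + 2*Gamma_vuv*(1/8)*(-2) + Gamma_vvv*(-2)^2) = 492785/65152


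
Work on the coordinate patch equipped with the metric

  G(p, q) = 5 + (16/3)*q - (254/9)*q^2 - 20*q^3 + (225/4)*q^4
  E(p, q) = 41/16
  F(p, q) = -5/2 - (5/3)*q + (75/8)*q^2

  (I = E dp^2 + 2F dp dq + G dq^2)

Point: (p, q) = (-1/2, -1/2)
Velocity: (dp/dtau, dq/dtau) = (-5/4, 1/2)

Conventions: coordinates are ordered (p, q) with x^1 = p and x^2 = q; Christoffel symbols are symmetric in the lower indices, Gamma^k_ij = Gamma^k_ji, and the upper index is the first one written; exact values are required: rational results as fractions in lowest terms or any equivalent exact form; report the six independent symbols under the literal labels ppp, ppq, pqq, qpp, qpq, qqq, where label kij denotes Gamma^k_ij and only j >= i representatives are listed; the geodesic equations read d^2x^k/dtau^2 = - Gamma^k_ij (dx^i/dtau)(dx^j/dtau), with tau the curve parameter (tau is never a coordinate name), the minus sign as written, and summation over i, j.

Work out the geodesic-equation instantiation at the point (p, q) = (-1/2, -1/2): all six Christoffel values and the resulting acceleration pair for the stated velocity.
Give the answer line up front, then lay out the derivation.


Answer: Gamma_ppp = 0, Gamma_ppq = 0, Gamma_pqq = -1272/329, Gamma_qpp = 0, Gamma_qpq = 0, Gamma_qqq = -2756/1645; accelerations (d^2p/dtau^2, d^2q/dtau^2) = (318/329, 689/1645)

E = 41/16, F = 65/96, G = 745/576 at the point
E_p = 0, E_q = 0, F_p = 0, F_q = -265/24, G_p = 0, G_q = -689/72
EG - F^2 = 1645/576;  g^inv = (576/1645) * [[745/576, -65/96], [-65/96, 41/16]]
first-kind symbols [ij,l] = (1/2)(d_i g_jl + d_j g_il - d_l g_ij): [pp,p] = E_p/2 = 0, [pp,q] = F_p - E_q/2 = 0, [pq,p] = E_q/2 = 0, [pq,q] = G_p/2 = 0, [qq,p] = F_q - G_p/2 = -265/24, [qq,q] = G_q/2 = -689/144
Gamma^p_ij = (G*[ij,p] - F*[ij,q])/(EG - F^2), Gamma^q_ij = (E*[ij,q] - F*[ij,p])/(EG - F^2)
Gamma_ppp = 0, Gamma_ppq = 0, Gamma_pqq = -1272/329, Gamma_qpp = 0, Gamma_qpq = 0, Gamma_qqq = -2756/1645
d^2p/dtau^2 = -(Gamma_ppp*(-5/4)^2 + 2*Gamma_ppq*(-5/4)*(1/2) + Gamma_pqq*(1/2)^2) = 318/329
d^2q/dtau^2 = -(Gamma_qpp*(-5/4)^2 + 2*Gamma_qpq*(-5/4)*(1/2) + Gamma_qqq*(1/2)^2) = 689/1645


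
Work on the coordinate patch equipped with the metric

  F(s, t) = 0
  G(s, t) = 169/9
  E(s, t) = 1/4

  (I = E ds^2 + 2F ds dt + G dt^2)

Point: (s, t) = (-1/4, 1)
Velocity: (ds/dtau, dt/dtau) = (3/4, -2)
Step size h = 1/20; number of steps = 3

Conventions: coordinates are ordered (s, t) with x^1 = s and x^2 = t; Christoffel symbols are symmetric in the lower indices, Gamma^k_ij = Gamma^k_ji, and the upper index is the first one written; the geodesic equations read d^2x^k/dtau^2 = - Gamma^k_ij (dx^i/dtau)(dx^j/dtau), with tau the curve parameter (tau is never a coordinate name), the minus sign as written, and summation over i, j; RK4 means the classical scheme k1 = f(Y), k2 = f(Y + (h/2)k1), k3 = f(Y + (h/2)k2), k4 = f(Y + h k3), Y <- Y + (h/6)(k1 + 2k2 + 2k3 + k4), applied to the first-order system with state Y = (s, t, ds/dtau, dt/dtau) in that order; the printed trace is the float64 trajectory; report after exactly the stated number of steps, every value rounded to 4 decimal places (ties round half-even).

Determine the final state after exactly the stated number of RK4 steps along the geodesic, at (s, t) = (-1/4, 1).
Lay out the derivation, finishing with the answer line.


f(Y) = (ds/dtau, dt/dtau, -Gamma^s_ij Y'^i Y'^j, -Gamma^t_ij Y'^i Y'^j) with the Gammas evaluated at the stage position; h = 0.050000; intermediate values shown to 6 dp
step 0: s = -0.2500, t = 1.0000, ds/dtau = 0.7500, dt/dtau = -2.0000
step 1:
  k1: at (s, t) = (-0.250000, 1.000000), (ds/dtau, dt/dtau) = (0.750000, -2.000000); Gamma_sss = 0.000000, Gamma_sst = 0.000000, Gamma_stt = 0.000000, Gamma_tss = 0.000000, Gamma_tst = 0.000000, Gamma_ttt = 0.000000; k1 = (0.750000, -2.000000, 0.000000, 0.000000)
  k2: at (s, t) = (-0.231250, 0.950000), (ds/dtau, dt/dtau) = (0.750000, -2.000000); Gamma_sss = 0.000000, Gamma_sst = 0.000000, Gamma_stt = 0.000000, Gamma_tss = 0.000000, Gamma_tst = 0.000000, Gamma_ttt = 0.000000; k2 = (0.750000, -2.000000, 0.000000, 0.000000)
  k3: at (s, t) = (-0.231250, 0.950000), (ds/dtau, dt/dtau) = (0.750000, -2.000000); Gamma_sss = 0.000000, Gamma_sst = 0.000000, Gamma_stt = 0.000000, Gamma_tss = 0.000000, Gamma_tst = 0.000000, Gamma_ttt = 0.000000; k3 = (0.750000, -2.000000, 0.000000, 0.000000)
  k4: at (s, t) = (-0.212500, 0.900000), (ds/dtau, dt/dtau) = (0.750000, -2.000000); Gamma_sss = 0.000000, Gamma_sst = 0.000000, Gamma_stt = 0.000000, Gamma_tss = 0.000000, Gamma_tst = 0.000000, Gamma_ttt = 0.000000; k4 = (0.750000, -2.000000, 0.000000, 0.000000)
  Y <- Y + (h/6)(k1 + 2k2 + 2k3 + k4): s = -0.2125, t = 0.9000, ds/dtau = 0.7500, dt/dtau = -2.0000
step 2:
  k1: at (s, t) = (-0.212500, 0.900000), (ds/dtau, dt/dtau) = (0.750000, -2.000000); Gamma_sss = 0.000000, Gamma_sst = 0.000000, Gamma_stt = 0.000000, Gamma_tss = 0.000000, Gamma_tst = 0.000000, Gamma_ttt = 0.000000; k1 = (0.750000, -2.000000, 0.000000, 0.000000)
  k2: at (s, t) = (-0.193750, 0.850000), (ds/dtau, dt/dtau) = (0.750000, -2.000000); Gamma_sss = 0.000000, Gamma_sst = 0.000000, Gamma_stt = 0.000000, Gamma_tss = 0.000000, Gamma_tst = 0.000000, Gamma_ttt = 0.000000; k2 = (0.750000, -2.000000, 0.000000, 0.000000)
  k3: at (s, t) = (-0.193750, 0.850000), (ds/dtau, dt/dtau) = (0.750000, -2.000000); Gamma_sss = 0.000000, Gamma_sst = 0.000000, Gamma_stt = 0.000000, Gamma_tss = 0.000000, Gamma_tst = 0.000000, Gamma_ttt = 0.000000; k3 = (0.750000, -2.000000, 0.000000, 0.000000)
  k4: at (s, t) = (-0.175000, 0.800000), (ds/dtau, dt/dtau) = (0.750000, -2.000000); Gamma_sss = 0.000000, Gamma_sst = 0.000000, Gamma_stt = 0.000000, Gamma_tss = 0.000000, Gamma_tst = 0.000000, Gamma_ttt = 0.000000; k4 = (0.750000, -2.000000, 0.000000, 0.000000)
  Y <- Y + (h/6)(k1 + 2k2 + 2k3 + k4): s = -0.1750, t = 0.8000, ds/dtau = 0.7500, dt/dtau = -2.0000
step 3:
  k1: at (s, t) = (-0.175000, 0.800000), (ds/dtau, dt/dtau) = (0.750000, -2.000000); Gamma_sss = 0.000000, Gamma_sst = 0.000000, Gamma_stt = 0.000000, Gamma_tss = 0.000000, Gamma_tst = 0.000000, Gamma_ttt = 0.000000; k1 = (0.750000, -2.000000, 0.000000, 0.000000)
  k2: at (s, t) = (-0.156250, 0.750000), (ds/dtau, dt/dtau) = (0.750000, -2.000000); Gamma_sss = 0.000000, Gamma_sst = 0.000000, Gamma_stt = 0.000000, Gamma_tss = 0.000000, Gamma_tst = 0.000000, Gamma_ttt = 0.000000; k2 = (0.750000, -2.000000, 0.000000, 0.000000)
  k3: at (s, t) = (-0.156250, 0.750000), (ds/dtau, dt/dtau) = (0.750000, -2.000000); Gamma_sss = 0.000000, Gamma_sst = 0.000000, Gamma_stt = 0.000000, Gamma_tss = 0.000000, Gamma_tst = 0.000000, Gamma_ttt = 0.000000; k3 = (0.750000, -2.000000, 0.000000, 0.000000)
  k4: at (s, t) = (-0.137500, 0.700000), (ds/dtau, dt/dtau) = (0.750000, -2.000000); Gamma_sss = 0.000000, Gamma_sst = 0.000000, Gamma_stt = 0.000000, Gamma_tss = 0.000000, Gamma_tst = 0.000000, Gamma_ttt = 0.000000; k4 = (0.750000, -2.000000, 0.000000, 0.000000)
  Y <- Y + (h/6)(k1 + 2k2 + 2k3 + k4): s = -0.1375, t = 0.7000, ds/dtau = 0.7500, dt/dtau = -2.0000

Answer: s = -0.1375, t = 0.7000, ds/dtau = 0.7500, dt/dtau = -2.0000
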